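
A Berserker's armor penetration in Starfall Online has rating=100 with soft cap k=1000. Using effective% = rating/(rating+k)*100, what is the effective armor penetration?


effective% = rating / (rating + k) * 100
= 100 / (100 + 1000) * 100
= 100 / 1100 * 100
= 0.090909 * 100
= 9.09%

9.09%


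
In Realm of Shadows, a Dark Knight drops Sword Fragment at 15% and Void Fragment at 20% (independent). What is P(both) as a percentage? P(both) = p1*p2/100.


For independent events, P(both) = P(A) * P(B)
= 15% * 20%
= 300 / 100 %
= 3.0%

3.0%


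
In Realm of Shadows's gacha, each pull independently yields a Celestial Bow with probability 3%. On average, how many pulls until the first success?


Expected pulls for a geometric distribution = 1/p = 100 / rate%
= 100 / 3
= 33.33

33.33 pulls


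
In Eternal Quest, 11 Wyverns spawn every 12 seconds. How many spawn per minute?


Spawns per minute = count * (60 / interval)
= 11 * (60 / 12)
= 11 * 5.0
= 55.0

55.0 per minute


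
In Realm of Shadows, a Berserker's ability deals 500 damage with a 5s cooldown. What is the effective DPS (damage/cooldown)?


DPS = damage / cooldown
= 500 / 5
= 100.00

100.00 DPS


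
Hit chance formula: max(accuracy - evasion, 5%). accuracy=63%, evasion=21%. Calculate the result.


accuracy - evasion = 63 - 21 = 42
Apply floor: max(42, 5) = 42
Hit chance = 42%

42%


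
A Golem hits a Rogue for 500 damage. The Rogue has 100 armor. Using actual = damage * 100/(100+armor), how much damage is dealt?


actual = 500 * 100 / (100 + 100)
= 500 * 100 / 200
= 50000 / 200
= 250.00

250.00 damage


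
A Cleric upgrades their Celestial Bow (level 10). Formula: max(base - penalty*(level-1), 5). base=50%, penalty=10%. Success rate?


raw_rate = 50 - 10 * (10 - 1)
= 50 - 10 * 9
= 50 - 90
= -40
Apply floor: max(-40, 5) = 5%

5%


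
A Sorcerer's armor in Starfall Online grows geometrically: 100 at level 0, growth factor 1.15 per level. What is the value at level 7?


value = base * growth^level
= 100 * 1.15^7
= 100 * 2.66002
= 266.00

266.00 armor


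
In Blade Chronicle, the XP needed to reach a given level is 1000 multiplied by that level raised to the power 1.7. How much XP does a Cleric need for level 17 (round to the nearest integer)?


XP = 1000 * level^1.7
Substitute level = 17:
XP = 1000 * 17^1.7
= 1000 * 123.5274
= 123527

123527 XP


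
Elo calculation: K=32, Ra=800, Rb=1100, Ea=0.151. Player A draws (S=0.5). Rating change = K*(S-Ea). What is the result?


Elo update: delta = K * (S - Ea), where S = 0.5 (draws)
S - Ea = 0.5 - 0.151 = 0.349
Rating change = 32 * 0.349
= 11.17

11.17 rating points


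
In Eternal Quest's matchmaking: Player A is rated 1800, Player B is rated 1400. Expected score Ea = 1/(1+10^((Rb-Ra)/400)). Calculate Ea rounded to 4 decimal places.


Elo expected score: Ea = 1/(1 + 10^((Rb-Ra)/400))
Rb - Ra = 1400 - 1800 = -400
(Rb-Ra)/400 = -400/400 = -1.0
10^-1.0 = 0.1
Ea = 1/(1 + 0.1) = 1/1.1 = 0.9091

0.9091


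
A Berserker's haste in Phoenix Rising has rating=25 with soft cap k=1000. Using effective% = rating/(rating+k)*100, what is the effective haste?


effective% = rating / (rating + k) * 100
= 25 / (25 + 1000) * 100
= 25 / 1025 * 100
= 0.02439 * 100
= 2.44%

2.44%


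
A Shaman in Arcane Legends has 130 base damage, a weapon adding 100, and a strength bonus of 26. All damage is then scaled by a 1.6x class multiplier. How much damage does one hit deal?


Sum base + weapon + str = 130 + 100 + 26 = 256
Multiply by 1.6:
256 * 1.6 = 409.6

409.6 damage


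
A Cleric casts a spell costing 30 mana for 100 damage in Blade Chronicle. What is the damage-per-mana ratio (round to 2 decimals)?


Efficiency = damage / mana
= 100 / 30
= 3.33

3.33 dmg/mana


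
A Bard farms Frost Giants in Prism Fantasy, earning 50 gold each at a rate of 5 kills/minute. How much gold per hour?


Gold per minute = 50 * 5 = 250
Gold per hour = 250 * 60 = 15000

15000 gold/hour


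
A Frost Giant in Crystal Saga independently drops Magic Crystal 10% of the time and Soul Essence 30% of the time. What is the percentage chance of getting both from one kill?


For independent events, P(both) = P(A) * P(B)
= 10% * 30%
= 300 / 100 %
= 3.0%

3.0%


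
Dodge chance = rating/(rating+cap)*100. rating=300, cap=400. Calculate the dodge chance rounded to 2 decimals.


dodge% = 300 / (300 + 400) * 100
= 300 / 700 * 100
= 0.428571 * 100
= 42.86%

42.86%


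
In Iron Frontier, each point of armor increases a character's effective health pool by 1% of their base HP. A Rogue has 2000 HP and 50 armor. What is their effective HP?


EHP = 2000 * (1 + 50/100)
= 2000 * (1 + 0.5)
= 2000 * 1.5
= 3000.0

3000.0 EHP


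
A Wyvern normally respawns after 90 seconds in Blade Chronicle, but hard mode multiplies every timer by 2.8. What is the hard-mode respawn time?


Respawn time = base * multiplier
= 90 * 2.8
= 252.0 seconds

252.0 seconds


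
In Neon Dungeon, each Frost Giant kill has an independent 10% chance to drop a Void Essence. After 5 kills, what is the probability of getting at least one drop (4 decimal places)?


P(at least one) = 1 - P(none) = 1 - (1-p)^n
p = 10/100 = 0.1
1 - p = 0.9
(1 - p)^5 = 0.9^5 = 0.590490
P(at least one) = 1 - 0.590490 = 0.4095

0.4095


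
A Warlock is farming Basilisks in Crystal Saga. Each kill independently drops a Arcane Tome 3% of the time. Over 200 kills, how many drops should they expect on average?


Expected drops = kills * (drop_rate / 100)
= 200 * (3 / 100)
= 200 * 0.03
= 6.0

6.0 drops


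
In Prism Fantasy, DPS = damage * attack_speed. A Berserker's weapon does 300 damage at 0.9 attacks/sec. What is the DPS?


DPS = damage * attack_speed
= 300 * 0.9
= 270.0

270.0 DPS


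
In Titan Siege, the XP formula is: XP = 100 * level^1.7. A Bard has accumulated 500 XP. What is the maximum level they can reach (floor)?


XP = 100 * level^1.7, so level = (XP / 100)^(1/1.7)
= (500 / 100)^(1/1.7)
= 5.0^0.5882
= 2.5773
Floor: level = 2

level 2


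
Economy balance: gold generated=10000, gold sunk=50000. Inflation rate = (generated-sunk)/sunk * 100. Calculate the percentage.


Net gold = 10000 - 50000 = -40000
Inflation rate = net / sunk * 100 = -40000 / 50000 * 100
= -0.8 * 100
= -80.00%

-80.00%


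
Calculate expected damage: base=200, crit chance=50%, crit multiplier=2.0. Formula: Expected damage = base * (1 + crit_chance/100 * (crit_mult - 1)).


E[dmg] = base * (1 + crit_chance * (crit_mult - 1))
cc as decimal = 50/100 = 0.5
cm - 1 = 2.0 - 1 = 1.0
Bonus factor = 0.5 * 1.0 = 0.5
Total multiplier = 1 + 0.5 = 1.5
Expected damage = 200 * 1.5 = 300.00

300.00 damage


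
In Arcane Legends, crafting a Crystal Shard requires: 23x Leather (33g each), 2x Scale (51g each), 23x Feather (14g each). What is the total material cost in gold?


Cost breakdown:
  Leather: 23 * 33 = 759
  Scale: 2 * 51 = 102
  Feather: 23 * 14 = 322
Total = 759 + 102 + 322 = 1183

1183 gold


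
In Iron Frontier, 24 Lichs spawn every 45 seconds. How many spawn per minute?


Spawns per minute = count * (60 / interval)
= 24 * (60 / 45)
= 24 * 1.3333
= 32.0

32.0 per minute


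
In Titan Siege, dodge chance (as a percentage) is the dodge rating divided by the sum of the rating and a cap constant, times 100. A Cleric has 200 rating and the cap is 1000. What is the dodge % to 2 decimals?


dodge% = 200 / (200 + 1000) * 100
= 200 / 1200 * 100
= 0.166667 * 100
= 16.67%

16.67%


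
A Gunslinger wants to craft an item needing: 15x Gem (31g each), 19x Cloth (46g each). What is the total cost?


Cost breakdown:
  Gem: 15 * 31 = 465
  Cloth: 19 * 46 = 874
Total = 465 + 874 = 1339

1339 gold


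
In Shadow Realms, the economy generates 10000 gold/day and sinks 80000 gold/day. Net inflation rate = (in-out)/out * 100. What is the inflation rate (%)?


Net gold = 10000 - 80000 = -70000
Inflation rate = net / sunk * 100 = -70000 / 80000 * 100
= -0.875 * 100
= -87.50%

-87.50%


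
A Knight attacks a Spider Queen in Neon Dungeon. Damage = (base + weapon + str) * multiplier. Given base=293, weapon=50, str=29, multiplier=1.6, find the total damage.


Sum base + weapon + str = 293 + 50 + 29 = 372
Multiply by 1.6:
372 * 1.6 = 595.2

595.2 damage


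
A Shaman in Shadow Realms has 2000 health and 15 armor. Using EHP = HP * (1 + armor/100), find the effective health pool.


EHP = 2000 * (1 + 15/100)
= 2000 * (1 + 0.15)
= 2000 * 1.15
= 2300.0

2300.0 EHP


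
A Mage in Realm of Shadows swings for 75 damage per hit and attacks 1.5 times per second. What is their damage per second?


DPS = damage * attack_speed
= 75 * 1.5
= 112.5

112.5 DPS


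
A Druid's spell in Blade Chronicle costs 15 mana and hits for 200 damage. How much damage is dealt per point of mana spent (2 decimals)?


Efficiency = damage / mana
= 200 / 15
= 13.33

13.33 dmg/mana


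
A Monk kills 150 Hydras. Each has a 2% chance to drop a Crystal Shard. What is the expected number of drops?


Expected drops = kills * (drop_rate / 100)
= 150 * (2 / 100)
= 150 * 0.02
= 3.0

3.0 drops


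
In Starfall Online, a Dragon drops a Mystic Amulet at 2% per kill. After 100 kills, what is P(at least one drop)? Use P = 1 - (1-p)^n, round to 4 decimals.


P(at least one) = 1 - P(none) = 1 - (1-p)^n
p = 2/100 = 0.02
1 - p = 0.98
(1 - p)^100 = 0.98^100 = 0.132620
P(at least one) = 1 - 0.132620 = 0.8674

0.8674


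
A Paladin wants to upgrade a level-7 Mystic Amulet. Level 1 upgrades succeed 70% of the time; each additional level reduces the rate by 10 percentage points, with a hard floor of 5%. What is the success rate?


raw_rate = 70 - 10 * (7 - 1)
= 70 - 10 * 6
= 70 - 60
= 10
Apply floor: max(10, 5) = 10%

10%


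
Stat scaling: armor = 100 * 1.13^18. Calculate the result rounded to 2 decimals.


value = base * growth^level
= 100 * 1.13^18
= 100 * 9.024268
= 902.43

902.43 armor


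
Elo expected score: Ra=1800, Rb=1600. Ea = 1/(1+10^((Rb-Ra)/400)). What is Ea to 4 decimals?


Elo expected score: Ea = 1/(1 + 10^((Rb-Ra)/400))
Rb - Ra = 1600 - 1800 = -200
(Rb-Ra)/400 = -200/400 = -0.5
10^-0.5 = 0.316228
Ea = 1/(1 + 0.316228) = 1/1.316228 = 0.7597

0.7597


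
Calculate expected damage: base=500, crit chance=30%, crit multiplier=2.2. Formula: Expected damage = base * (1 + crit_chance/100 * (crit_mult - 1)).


E[dmg] = base * (1 + crit_chance * (crit_mult - 1))
cc as decimal = 30/100 = 0.3
cm - 1 = 2.2 - 1 = 1.2
Bonus factor = 0.3 * 1.2 = 0.36
Total multiplier = 1 + 0.36 = 1.36
Expected damage = 500 * 1.36 = 680.00

680.00 damage


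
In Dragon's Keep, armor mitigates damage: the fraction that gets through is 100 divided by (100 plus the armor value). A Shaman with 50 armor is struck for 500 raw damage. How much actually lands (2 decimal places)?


actual = 500 * 100 / (100 + 50)
= 500 * 100 / 150
= 50000 / 150
= 333.33

333.33 damage


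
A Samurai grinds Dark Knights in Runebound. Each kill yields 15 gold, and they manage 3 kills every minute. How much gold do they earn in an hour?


Gold per minute = 15 * 3 = 45
Gold per hour = 45 * 60 = 2700

2700 gold/hour


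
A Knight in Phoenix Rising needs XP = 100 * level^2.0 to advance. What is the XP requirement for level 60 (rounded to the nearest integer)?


XP = 100 * level^2.0
Substitute level = 60:
XP = 100 * 60^2.0
= 100 * 3600.0
= 360000

360000 XP


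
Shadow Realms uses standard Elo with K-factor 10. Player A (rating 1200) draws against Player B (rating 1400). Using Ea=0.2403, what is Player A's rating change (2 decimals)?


Elo update: delta = K * (S - Ea), where S = 0.5 (draws)
S - Ea = 0.5 - 0.2403 = 0.2597
Rating change = 10 * 0.2597
= 2.60

2.60 rating points


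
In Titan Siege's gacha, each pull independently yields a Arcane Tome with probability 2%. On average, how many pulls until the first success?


Expected pulls for a geometric distribution = 1/p = 100 / rate%
= 100 / 2
= 50.0

50.0 pulls


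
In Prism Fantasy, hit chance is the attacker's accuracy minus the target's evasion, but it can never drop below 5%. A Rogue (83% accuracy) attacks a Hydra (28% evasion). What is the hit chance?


accuracy - evasion = 83 - 28 = 55
Apply floor: max(55, 5) = 55
Hit chance = 55%

55%


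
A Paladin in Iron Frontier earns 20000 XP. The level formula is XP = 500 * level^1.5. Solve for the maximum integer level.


XP = 500 * level^1.5, so level = (XP / 500)^(1/1.5)
= (20000 / 500)^(1/1.5)
= 40.0^0.6667
= 11.6961
Floor: level = 11

level 11


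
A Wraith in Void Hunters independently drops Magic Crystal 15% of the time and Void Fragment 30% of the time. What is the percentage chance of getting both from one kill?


For independent events, P(both) = P(A) * P(B)
= 15% * 30%
= 450 / 100 %
= 4.5%

4.5%


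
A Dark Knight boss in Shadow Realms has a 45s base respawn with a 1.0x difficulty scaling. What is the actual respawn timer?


Respawn time = base * multiplier
= 45 * 1.0
= 45.0 seconds

45.0 seconds


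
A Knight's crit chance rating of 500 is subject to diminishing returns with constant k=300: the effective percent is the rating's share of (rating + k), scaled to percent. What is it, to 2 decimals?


effective% = rating / (rating + k) * 100
= 500 / (500 + 300) * 100
= 500 / 800 * 100
= 0.625 * 100
= 62.50%

62.50%


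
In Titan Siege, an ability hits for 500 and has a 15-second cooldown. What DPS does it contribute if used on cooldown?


DPS = damage / cooldown
= 500 / 15
= 33.33

33.33 DPS


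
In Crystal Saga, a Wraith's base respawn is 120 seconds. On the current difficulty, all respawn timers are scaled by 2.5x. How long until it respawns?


Respawn time = base * multiplier
= 120 * 2.5
= 300.0 seconds

300.0 seconds


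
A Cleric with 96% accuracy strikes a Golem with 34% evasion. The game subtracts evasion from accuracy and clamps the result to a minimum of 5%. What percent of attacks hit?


accuracy - evasion = 96 - 34 = 62
Apply floor: max(62, 5) = 62
Hit chance = 62%

62%


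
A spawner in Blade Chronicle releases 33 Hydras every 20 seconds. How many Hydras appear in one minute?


Spawns per minute = count * (60 / interval)
= 33 * (60 / 20)
= 33 * 3.0
= 99.0

99.0 per minute


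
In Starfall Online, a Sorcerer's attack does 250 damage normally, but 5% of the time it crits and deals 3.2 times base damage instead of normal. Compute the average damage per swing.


E[dmg] = base * (1 + crit_chance * (crit_mult - 1))
cc as decimal = 5/100 = 0.05
cm - 1 = 3.2 - 1 = 2.2
Bonus factor = 0.05 * 2.2 = 0.11
Total multiplier = 1 + 0.11 = 1.11
Expected damage = 250 * 1.11 = 277.50

277.50 damage


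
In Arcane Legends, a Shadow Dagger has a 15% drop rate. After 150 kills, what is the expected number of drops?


Expected drops = kills * (drop_rate / 100)
= 150 * (15 / 100)
= 150 * 0.15
= 22.5

22.5 drops


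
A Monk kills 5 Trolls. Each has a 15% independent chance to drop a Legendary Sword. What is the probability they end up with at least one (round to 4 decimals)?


P(at least one) = 1 - P(none) = 1 - (1-p)^n
p = 15/100 = 0.15
1 - p = 0.85
(1 - p)^5 = 0.85^5 = 0.443705
P(at least one) = 1 - 0.443705 = 0.5563

0.5563


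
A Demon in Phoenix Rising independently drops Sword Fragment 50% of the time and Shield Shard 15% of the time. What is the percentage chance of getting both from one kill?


For independent events, P(both) = P(A) * P(B)
= 50% * 15%
= 750 / 100 %
= 7.5%

7.5%


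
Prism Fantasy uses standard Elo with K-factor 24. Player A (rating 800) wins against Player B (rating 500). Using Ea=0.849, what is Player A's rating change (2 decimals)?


Elo update: delta = K * (S - Ea), where S = 1 (wins)
S - Ea = 1 - 0.849 = 0.151
Rating change = 24 * 0.151
= 3.62

3.62 rating points


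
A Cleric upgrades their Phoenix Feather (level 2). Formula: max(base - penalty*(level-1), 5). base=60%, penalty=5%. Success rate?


raw_rate = 60 - 5 * (2 - 1)
= 60 - 5 * 1
= 60 - 5
= 55
Apply floor: max(55, 5) = 55%

55%


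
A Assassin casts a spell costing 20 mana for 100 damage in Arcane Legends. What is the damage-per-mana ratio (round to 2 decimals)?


Efficiency = damage / mana
= 100 / 20
= 5.00

5.00 dmg/mana


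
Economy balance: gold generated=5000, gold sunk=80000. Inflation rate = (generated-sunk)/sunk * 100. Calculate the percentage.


Net gold = 5000 - 80000 = -75000
Inflation rate = net / sunk * 100 = -75000 / 80000 * 100
= -0.9375 * 100
= -93.75%

-93.75%


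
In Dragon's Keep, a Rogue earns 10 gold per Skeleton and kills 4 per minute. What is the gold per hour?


Gold per minute = 10 * 4 = 40
Gold per hour = 40 * 60 = 2400

2400 gold/hour


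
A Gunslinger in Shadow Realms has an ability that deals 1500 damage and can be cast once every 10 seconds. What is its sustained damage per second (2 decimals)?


DPS = damage / cooldown
= 1500 / 10
= 150.00

150.00 DPS


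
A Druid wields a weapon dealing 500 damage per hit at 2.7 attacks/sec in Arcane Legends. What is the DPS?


DPS = damage * attack_speed
= 500 * 2.7
= 1350.0

1350.0 DPS


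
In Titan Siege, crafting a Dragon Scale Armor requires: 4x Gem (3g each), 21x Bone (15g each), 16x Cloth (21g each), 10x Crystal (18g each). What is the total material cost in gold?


Cost breakdown:
  Gem: 4 * 3 = 12
  Bone: 21 * 15 = 315
  Cloth: 16 * 21 = 336
  Crystal: 10 * 18 = 180
Total = 12 + 315 + 336 + 180 = 843

843 gold


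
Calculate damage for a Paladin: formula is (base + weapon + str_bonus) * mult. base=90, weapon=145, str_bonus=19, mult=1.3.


Sum base + weapon + str = 90 + 145 + 19 = 254
Multiply by 1.3:
254 * 1.3 = 330.2

330.2 damage


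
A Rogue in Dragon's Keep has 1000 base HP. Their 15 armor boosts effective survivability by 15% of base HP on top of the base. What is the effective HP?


EHP = 1000 * (1 + 15/100)
= 1000 * (1 + 0.15)
= 1000 * 1.15
= 1150.0

1150.0 EHP


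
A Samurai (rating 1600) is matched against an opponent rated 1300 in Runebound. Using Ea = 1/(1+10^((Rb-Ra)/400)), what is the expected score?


Elo expected score: Ea = 1/(1 + 10^((Rb-Ra)/400))
Rb - Ra = 1300 - 1600 = -300
(Rb-Ra)/400 = -300/400 = -0.75
10^-0.75 = 0.177828
Ea = 1/(1 + 0.177828) = 1/1.177828 = 0.8490

0.8490


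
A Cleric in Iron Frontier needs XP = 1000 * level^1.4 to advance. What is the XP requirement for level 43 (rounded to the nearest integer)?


XP = 1000 * level^1.4
Substitute level = 43:
XP = 1000 * 43^1.4
= 1000 * 193.5779
= 193578

193578 XP


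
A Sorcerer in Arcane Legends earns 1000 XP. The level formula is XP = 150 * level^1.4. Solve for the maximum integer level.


XP = 150 * level^1.4, so level = (XP / 150)^(1/1.4)
= (1000 / 150)^(1/1.4)
= 6.6667^0.7143
= 3.8771
Floor: level = 3

level 3


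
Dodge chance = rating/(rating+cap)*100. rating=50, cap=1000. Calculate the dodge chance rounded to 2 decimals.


dodge% = 50 / (50 + 1000) * 100
= 50 / 1050 * 100
= 0.047619 * 100
= 4.76%

4.76%


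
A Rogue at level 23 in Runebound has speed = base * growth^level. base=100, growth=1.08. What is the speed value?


value = base * growth^level
= 100 * 1.08^23
= 100 * 5.871464
= 587.15

587.15 speed


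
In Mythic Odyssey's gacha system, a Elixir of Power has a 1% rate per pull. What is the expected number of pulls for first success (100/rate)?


Expected pulls for a geometric distribution = 1/p = 100 / rate%
= 100 / 1
= 100.0

100.0 pulls


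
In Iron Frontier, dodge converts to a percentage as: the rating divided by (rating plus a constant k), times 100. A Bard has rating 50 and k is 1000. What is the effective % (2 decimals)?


effective% = rating / (rating + k) * 100
= 50 / (50 + 1000) * 100
= 50 / 1050 * 100
= 0.047619 * 100
= 4.76%

4.76%


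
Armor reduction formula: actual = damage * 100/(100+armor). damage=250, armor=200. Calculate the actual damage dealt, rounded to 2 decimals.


actual = 250 * 100 / (100 + 200)
= 250 * 100 / 300
= 25000 / 300
= 83.33

83.33 damage


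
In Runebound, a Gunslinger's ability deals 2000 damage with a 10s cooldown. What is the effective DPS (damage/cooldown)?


DPS = damage / cooldown
= 2000 / 10
= 200.00

200.00 DPS


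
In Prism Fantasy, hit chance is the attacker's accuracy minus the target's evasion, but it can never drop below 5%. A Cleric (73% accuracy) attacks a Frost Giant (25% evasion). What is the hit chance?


accuracy - evasion = 73 - 25 = 48
Apply floor: max(48, 5) = 48
Hit chance = 48%

48%


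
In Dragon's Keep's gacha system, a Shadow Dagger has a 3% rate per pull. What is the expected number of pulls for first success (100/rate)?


Expected pulls for a geometric distribution = 1/p = 100 / rate%
= 100 / 3
= 33.33

33.33 pulls


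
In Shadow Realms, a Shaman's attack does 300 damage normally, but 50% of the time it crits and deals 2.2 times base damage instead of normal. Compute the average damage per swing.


E[dmg] = base * (1 + crit_chance * (crit_mult - 1))
cc as decimal = 50/100 = 0.5
cm - 1 = 2.2 - 1 = 1.2
Bonus factor = 0.5 * 1.2 = 0.6
Total multiplier = 1 + 0.6 = 1.6
Expected damage = 300 * 1.6 = 480.00

480.00 damage


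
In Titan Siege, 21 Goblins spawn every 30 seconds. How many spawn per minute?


Spawns per minute = count * (60 / interval)
= 21 * (60 / 30)
= 21 * 2.0
= 42.0

42.0 per minute


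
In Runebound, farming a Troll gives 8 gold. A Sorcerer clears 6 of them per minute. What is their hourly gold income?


Gold per minute = 8 * 6 = 48
Gold per hour = 48 * 60 = 2880

2880 gold/hour


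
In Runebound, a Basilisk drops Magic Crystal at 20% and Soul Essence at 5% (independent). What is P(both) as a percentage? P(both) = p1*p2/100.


For independent events, P(both) = P(A) * P(B)
= 20% * 5%
= 100 / 100 %
= 1.0%

1.0%


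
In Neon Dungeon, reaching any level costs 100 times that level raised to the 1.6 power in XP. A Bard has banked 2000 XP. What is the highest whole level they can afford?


XP = 100 * level^1.6, so level = (XP / 100)^(1/1.6)
= (2000 / 100)^(1/1.6)
= 20.0^0.625
= 6.5034
Floor: level = 6

level 6


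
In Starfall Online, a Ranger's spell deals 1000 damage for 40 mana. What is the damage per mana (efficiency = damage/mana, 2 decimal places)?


Efficiency = damage / mana
= 1000 / 40
= 25.00

25.00 dmg/mana


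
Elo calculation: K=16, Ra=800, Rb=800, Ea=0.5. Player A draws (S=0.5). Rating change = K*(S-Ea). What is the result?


Elo update: delta = K * (S - Ea), where S = 0.5 (draws)
S - Ea = 0.5 - 0.5 = 0.0
Rating change = 16 * 0.0
= 0.00

0.00 rating points


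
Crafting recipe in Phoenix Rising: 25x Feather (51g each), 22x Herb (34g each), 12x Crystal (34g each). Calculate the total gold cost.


Cost breakdown:
  Feather: 25 * 51 = 1275
  Herb: 22 * 34 = 748
  Crystal: 12 * 34 = 408
Total = 1275 + 748 + 408 = 2431

2431 gold


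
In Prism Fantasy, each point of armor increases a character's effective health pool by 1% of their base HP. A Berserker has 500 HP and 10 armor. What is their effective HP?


EHP = 500 * (1 + 10/100)
= 500 * (1 + 0.1)
= 500 * 1.1
= 550.0

550.0 EHP


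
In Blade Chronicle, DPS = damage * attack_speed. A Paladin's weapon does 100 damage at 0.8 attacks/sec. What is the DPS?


DPS = damage * attack_speed
= 100 * 0.8
= 80.0

80.0 DPS


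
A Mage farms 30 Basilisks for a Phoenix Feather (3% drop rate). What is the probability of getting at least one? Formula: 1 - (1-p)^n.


P(at least one) = 1 - P(none) = 1 - (1-p)^n
p = 3/100 = 0.03
1 - p = 0.97
(1 - p)^30 = 0.97^30 = 0.401007
P(at least one) = 1 - 0.401007 = 0.5990

0.5990


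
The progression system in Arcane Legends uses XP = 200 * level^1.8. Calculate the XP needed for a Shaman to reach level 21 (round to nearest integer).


XP = 200 * level^1.8
Substitute level = 21:
XP = 200 * 21^1.8
= 200 * 239.8804
= 47976

47976 XP


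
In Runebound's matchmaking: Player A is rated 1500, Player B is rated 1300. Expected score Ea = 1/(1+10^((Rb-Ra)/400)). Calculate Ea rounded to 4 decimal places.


Elo expected score: Ea = 1/(1 + 10^((Rb-Ra)/400))
Rb - Ra = 1300 - 1500 = -200
(Rb-Ra)/400 = -200/400 = -0.5
10^-0.5 = 0.316228
Ea = 1/(1 + 0.316228) = 1/1.316228 = 0.7597

0.7597


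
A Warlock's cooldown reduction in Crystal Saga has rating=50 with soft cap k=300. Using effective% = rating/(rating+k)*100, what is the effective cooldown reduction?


effective% = rating / (rating + k) * 100
= 50 / (50 + 300) * 100
= 50 / 350 * 100
= 0.142857 * 100
= 14.29%

14.29%


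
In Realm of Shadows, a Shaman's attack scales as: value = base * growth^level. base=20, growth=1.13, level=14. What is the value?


value = base * growth^level
= 20 * 1.13^14
= 20 * 5.534753
= 110.70

110.70 attack


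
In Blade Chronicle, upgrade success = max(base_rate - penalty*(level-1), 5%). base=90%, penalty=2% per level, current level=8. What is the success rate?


raw_rate = 90 - 2 * (8 - 1)
= 90 - 2 * 7
= 90 - 14
= 76
Apply floor: max(76, 5) = 76%

76%


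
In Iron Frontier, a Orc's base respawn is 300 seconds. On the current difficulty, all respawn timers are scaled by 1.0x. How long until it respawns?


Respawn time = base * multiplier
= 300 * 1.0
= 300.0 seconds

300.0 seconds


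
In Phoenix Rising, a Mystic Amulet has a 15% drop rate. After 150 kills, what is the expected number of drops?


Expected drops = kills * (drop_rate / 100)
= 150 * (15 / 100)
= 150 * 0.15
= 22.5

22.5 drops


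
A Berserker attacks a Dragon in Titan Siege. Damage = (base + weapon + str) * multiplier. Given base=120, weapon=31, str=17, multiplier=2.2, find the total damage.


Sum base + weapon + str = 120 + 31 + 17 = 168
Multiply by 2.2:
168 * 2.2 = 369.6

369.6 damage


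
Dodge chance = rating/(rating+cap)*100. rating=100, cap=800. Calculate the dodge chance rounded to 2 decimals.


dodge% = 100 / (100 + 800) * 100
= 100 / 900 * 100
= 0.111111 * 100
= 11.11%

11.11%


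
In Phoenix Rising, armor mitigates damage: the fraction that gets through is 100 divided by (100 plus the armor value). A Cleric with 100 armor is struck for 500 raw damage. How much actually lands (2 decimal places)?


actual = 500 * 100 / (100 + 100)
= 500 * 100 / 200
= 50000 / 200
= 250.00

250.00 damage


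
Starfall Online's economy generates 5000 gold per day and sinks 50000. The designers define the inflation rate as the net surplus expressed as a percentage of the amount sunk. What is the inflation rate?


Net gold = 5000 - 50000 = -45000
Inflation rate = net / sunk * 100 = -45000 / 50000 * 100
= -0.9 * 100
= -90.00%

-90.00%


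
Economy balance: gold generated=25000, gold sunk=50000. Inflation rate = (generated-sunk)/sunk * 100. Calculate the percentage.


Net gold = 25000 - 50000 = -25000
Inflation rate = net / sunk * 100 = -25000 / 50000 * 100
= -0.5 * 100
= -50.00%

-50.00%


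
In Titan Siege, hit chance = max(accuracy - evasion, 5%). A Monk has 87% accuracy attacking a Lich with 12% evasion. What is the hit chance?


accuracy - evasion = 87 - 12 = 75
Apply floor: max(75, 5) = 75
Hit chance = 75%

75%


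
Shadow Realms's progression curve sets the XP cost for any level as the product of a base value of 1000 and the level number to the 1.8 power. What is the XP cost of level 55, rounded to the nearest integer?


XP = 1000 * level^1.8
Substitute level = 55:
XP = 1000 * 55^1.8
= 1000 * 1357.2281
= 1357228

1357228 XP


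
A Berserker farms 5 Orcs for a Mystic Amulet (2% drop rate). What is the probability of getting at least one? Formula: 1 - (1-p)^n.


P(at least one) = 1 - P(none) = 1 - (1-p)^n
p = 2/100 = 0.02
1 - p = 0.98
(1 - p)^5 = 0.98^5 = 0.903921
P(at least one) = 1 - 0.903921 = 0.0961

0.0961


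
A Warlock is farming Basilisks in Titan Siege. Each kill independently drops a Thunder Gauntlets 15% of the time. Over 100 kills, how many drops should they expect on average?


Expected drops = kills * (drop_rate / 100)
= 100 * (15 / 100)
= 100 * 0.15
= 15.0

15.0 drops


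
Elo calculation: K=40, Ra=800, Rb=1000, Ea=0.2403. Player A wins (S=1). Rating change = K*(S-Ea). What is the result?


Elo update: delta = K * (S - Ea), where S = 1 (wins)
S - Ea = 1 - 0.2403 = 0.7597
Rating change = 40 * 0.7597
= 30.39

30.39 rating points


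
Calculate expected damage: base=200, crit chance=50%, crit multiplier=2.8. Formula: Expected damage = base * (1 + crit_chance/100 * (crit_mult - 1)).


E[dmg] = base * (1 + crit_chance * (crit_mult - 1))
cc as decimal = 50/100 = 0.5
cm - 1 = 2.8 - 1 = 1.8
Bonus factor = 0.5 * 1.8 = 0.9
Total multiplier = 1 + 0.9 = 1.9
Expected damage = 200 * 1.9 = 380.00

380.00 damage


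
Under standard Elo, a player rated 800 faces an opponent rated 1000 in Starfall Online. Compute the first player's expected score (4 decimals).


Elo expected score: Ea = 1/(1 + 10^((Rb-Ra)/400))
Rb - Ra = 1000 - 800 = 200
(Rb-Ra)/400 = 200/400 = 0.5
10^0.5 = 3.162278
Ea = 1/(1 + 3.162278) = 1/4.162278 = 0.2403

0.2403


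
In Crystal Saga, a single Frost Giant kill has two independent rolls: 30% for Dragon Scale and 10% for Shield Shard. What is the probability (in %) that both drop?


For independent events, P(both) = P(A) * P(B)
= 30% * 10%
= 300 / 100 %
= 3.0%

3.0%


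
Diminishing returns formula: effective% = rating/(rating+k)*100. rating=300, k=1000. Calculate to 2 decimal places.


effective% = rating / (rating + k) * 100
= 300 / (300 + 1000) * 100
= 300 / 1300 * 100
= 0.230769 * 100
= 23.08%

23.08%


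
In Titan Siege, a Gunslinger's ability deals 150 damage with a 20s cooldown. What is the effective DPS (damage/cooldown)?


DPS = damage / cooldown
= 150 / 20
= 7.50

7.50 DPS


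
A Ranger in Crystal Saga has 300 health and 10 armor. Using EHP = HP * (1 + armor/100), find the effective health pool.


EHP = 300 * (1 + 10/100)
= 300 * (1 + 0.1)
= 300 * 1.1
= 330.0

330.0 EHP


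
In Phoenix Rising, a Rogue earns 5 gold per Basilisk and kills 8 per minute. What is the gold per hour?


Gold per minute = 5 * 8 = 40
Gold per hour = 40 * 60 = 2400

2400 gold/hour


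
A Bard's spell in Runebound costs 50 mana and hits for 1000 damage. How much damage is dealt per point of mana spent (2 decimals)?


Efficiency = damage / mana
= 1000 / 50
= 20.00

20.00 dmg/mana


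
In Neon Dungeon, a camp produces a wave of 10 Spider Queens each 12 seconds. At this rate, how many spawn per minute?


Spawns per minute = count * (60 / interval)
= 10 * (60 / 12)
= 10 * 5.0
= 50.0

50.0 per minute


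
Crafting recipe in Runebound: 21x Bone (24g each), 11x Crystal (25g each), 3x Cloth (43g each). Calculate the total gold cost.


Cost breakdown:
  Bone: 21 * 24 = 504
  Crystal: 11 * 25 = 275
  Cloth: 3 * 43 = 129
Total = 504 + 275 + 129 = 908

908 gold


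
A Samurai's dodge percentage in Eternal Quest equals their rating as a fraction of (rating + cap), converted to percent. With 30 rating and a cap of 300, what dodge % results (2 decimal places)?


dodge% = 30 / (30 + 300) * 100
= 30 / 330 * 100
= 0.090909 * 100
= 9.09%

9.09%


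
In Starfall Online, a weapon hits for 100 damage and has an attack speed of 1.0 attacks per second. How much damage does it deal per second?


DPS = damage * attack_speed
= 100 * 1.0
= 100.0

100.0 DPS


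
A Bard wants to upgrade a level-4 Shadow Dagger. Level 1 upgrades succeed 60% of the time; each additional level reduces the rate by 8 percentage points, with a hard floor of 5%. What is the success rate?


raw_rate = 60 - 8 * (4 - 1)
= 60 - 8 * 3
= 60 - 24
= 36
Apply floor: max(36, 5) = 36%

36%


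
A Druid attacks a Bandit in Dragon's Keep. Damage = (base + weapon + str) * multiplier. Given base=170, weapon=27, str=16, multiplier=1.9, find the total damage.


Sum base + weapon + str = 170 + 27 + 16 = 213
Multiply by 1.9:
213 * 1.9 = 404.7

404.7 damage


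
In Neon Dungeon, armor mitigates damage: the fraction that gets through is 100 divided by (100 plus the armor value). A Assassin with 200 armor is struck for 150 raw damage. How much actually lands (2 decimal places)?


actual = 150 * 100 / (100 + 200)
= 150 * 100 / 300
= 15000 / 300
= 50.00

50.00 damage


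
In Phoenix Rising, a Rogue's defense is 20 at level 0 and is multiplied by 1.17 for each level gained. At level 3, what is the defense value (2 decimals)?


value = base * growth^level
= 20 * 1.17^3
= 20 * 1.601613
= 32.03

32.03 defense


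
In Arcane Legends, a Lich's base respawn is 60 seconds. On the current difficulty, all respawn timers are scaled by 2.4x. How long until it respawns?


Respawn time = base * multiplier
= 60 * 2.4
= 144.0 seconds

144.0 seconds


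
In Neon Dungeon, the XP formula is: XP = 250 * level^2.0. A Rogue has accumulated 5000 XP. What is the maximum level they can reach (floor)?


XP = 250 * level^2.0, so level = (XP / 250)^(1/2.0)
= (5000 / 250)^(1/2.0)
= 20.0^0.5
= 4.4721
Floor: level = 4

level 4


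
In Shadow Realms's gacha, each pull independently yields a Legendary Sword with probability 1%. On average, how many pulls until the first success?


Expected pulls for a geometric distribution = 1/p = 100 / rate%
= 100 / 1
= 100.0

100.0 pulls


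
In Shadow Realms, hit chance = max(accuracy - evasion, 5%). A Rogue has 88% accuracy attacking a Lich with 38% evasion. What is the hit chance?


accuracy - evasion = 88 - 38 = 50
Apply floor: max(50, 5) = 50
Hit chance = 50%

50%


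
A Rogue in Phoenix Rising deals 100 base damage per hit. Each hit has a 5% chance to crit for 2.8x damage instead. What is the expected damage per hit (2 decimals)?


E[dmg] = base * (1 + crit_chance * (crit_mult - 1))
cc as decimal = 5/100 = 0.05
cm - 1 = 2.8 - 1 = 1.8
Bonus factor = 0.05 * 1.8 = 0.09
Total multiplier = 1 + 0.09 = 1.09
Expected damage = 100 * 1.09 = 109.00

109.00 damage


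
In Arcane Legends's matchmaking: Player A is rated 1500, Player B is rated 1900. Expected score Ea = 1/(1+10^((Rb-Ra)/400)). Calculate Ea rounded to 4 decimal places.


Elo expected score: Ea = 1/(1 + 10^((Rb-Ra)/400))
Rb - Ra = 1900 - 1500 = 400
(Rb-Ra)/400 = 400/400 = 1.0
10^1.0 = 10.0
Ea = 1/(1 + 10.0) = 1/11.0 = 0.0909

0.0909


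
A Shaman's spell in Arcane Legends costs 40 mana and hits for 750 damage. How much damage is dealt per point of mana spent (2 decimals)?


Efficiency = damage / mana
= 750 / 40
= 18.75

18.75 dmg/mana


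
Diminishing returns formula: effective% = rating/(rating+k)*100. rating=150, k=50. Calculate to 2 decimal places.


effective% = rating / (rating + k) * 100
= 150 / (150 + 50) * 100
= 150 / 200 * 100
= 0.75 * 100
= 75.00%

75.00%


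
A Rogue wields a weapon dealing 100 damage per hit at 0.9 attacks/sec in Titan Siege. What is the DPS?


DPS = damage * attack_speed
= 100 * 0.9
= 90.0

90.0 DPS


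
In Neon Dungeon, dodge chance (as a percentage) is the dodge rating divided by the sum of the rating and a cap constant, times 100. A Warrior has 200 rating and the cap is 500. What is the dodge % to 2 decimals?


dodge% = 200 / (200 + 500) * 100
= 200 / 700 * 100
= 0.285714 * 100
= 28.57%

28.57%


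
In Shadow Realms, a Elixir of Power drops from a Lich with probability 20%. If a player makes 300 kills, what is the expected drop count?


Expected drops = kills * (drop_rate / 100)
= 300 * (20 / 100)
= 300 * 0.2
= 60.0

60.0 drops


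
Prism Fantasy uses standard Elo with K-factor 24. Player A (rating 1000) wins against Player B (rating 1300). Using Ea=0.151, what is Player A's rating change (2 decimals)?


Elo update: delta = K * (S - Ea), where S = 1 (wins)
S - Ea = 1 - 0.151 = 0.849
Rating change = 24 * 0.849
= 20.38

20.38 rating points


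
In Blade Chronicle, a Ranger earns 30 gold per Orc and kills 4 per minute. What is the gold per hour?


Gold per minute = 30 * 4 = 120
Gold per hour = 120 * 60 = 7200

7200 gold/hour


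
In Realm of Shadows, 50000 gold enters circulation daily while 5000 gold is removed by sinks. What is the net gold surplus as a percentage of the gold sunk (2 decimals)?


Net gold = 50000 - 5000 = 45000
Inflation rate = net / sunk * 100 = 45000 / 5000 * 100
= 9.0 * 100
= 900.00%

900.00%


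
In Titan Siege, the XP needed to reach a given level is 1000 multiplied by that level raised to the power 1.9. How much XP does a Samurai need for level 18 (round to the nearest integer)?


XP = 1000 * level^1.9
Substitute level = 18:
XP = 1000 * 18^1.9
= 1000 * 242.6709
= 242671

242671 XP


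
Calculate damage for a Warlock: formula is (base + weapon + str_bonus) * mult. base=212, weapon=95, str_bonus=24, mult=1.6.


Sum base + weapon + str = 212 + 95 + 24 = 331
Multiply by 1.6:
331 * 1.6 = 529.6

529.6 damage


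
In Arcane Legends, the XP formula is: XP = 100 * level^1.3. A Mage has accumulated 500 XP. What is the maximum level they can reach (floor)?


XP = 100 * level^1.3, so level = (XP / 100)^(1/1.3)
= (500 / 100)^(1/1.3)
= 5.0^0.7692
= 3.4488
Floor: level = 3

level 3


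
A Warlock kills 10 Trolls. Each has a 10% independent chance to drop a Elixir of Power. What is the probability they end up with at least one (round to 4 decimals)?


P(at least one) = 1 - P(none) = 1 - (1-p)^n
p = 10/100 = 0.1
1 - p = 0.9
(1 - p)^10 = 0.9^10 = 0.348678
P(at least one) = 1 - 0.348678 = 0.6513

0.6513


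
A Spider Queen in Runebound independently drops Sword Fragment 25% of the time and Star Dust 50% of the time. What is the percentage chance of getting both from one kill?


For independent events, P(both) = P(A) * P(B)
= 25% * 50%
= 1250 / 100 %
= 12.5%

12.5%


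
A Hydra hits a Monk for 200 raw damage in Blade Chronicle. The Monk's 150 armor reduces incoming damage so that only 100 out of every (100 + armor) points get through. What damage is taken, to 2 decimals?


actual = 200 * 100 / (100 + 150)
= 200 * 100 / 250
= 20000 / 250
= 80.00

80.00 damage


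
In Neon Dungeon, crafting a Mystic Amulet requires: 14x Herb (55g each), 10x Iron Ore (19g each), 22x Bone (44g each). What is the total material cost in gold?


Cost breakdown:
  Herb: 14 * 55 = 770
  Iron Ore: 10 * 19 = 190
  Bone: 22 * 44 = 968
Total = 770 + 190 + 968 = 1928

1928 gold


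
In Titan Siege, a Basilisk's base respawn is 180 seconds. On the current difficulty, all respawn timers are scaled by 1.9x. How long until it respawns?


Respawn time = base * multiplier
= 180 * 1.9
= 342.0 seconds

342.0 seconds


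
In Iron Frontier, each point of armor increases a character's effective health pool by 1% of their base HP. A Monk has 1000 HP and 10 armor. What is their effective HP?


EHP = 1000 * (1 + 10/100)
= 1000 * (1 + 0.1)
= 1000 * 1.1
= 1100.0

1100.0 EHP


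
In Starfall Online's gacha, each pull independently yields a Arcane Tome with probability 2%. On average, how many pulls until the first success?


Expected pulls for a geometric distribution = 1/p = 100 / rate%
= 100 / 2
= 50.0

50.0 pulls


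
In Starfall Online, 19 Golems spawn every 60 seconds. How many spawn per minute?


Spawns per minute = count * (60 / interval)
= 19 * (60 / 60)
= 19 * 1.0
= 19.0

19.0 per minute


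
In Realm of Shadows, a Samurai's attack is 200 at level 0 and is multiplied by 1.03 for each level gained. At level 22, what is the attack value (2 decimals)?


value = base * growth^level
= 200 * 1.03^22
= 200 * 1.916103
= 383.22

383.22 attack


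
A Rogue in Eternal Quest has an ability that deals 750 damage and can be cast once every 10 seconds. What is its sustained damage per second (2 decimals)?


DPS = damage / cooldown
= 750 / 10
= 75.00

75.00 DPS


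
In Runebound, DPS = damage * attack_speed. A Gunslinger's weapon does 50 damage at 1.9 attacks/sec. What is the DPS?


DPS = damage * attack_speed
= 50 * 1.9
= 95.0

95.0 DPS


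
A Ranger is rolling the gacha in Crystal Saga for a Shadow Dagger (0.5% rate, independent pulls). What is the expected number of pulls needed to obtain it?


Expected pulls for a geometric distribution = 1/p = 100 / rate%
= 100 / 0.5
= 200.0

200.0 pulls
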